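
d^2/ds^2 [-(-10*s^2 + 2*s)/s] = 0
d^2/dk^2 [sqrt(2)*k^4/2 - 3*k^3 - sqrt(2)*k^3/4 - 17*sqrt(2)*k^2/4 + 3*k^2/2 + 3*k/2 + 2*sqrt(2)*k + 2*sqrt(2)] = 6*sqrt(2)*k^2 - 18*k - 3*sqrt(2)*k/2 - 17*sqrt(2)/2 + 3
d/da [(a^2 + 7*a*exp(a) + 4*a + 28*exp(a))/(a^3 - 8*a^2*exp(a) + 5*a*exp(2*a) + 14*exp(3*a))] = (-(a^2 + 7*a*exp(a) + 4*a + 28*exp(a))*(-8*a^2*exp(a) + 3*a^2 + 10*a*exp(2*a) - 16*a*exp(a) + 42*exp(3*a) + 5*exp(2*a)) + (a^3 - 8*a^2*exp(a) + 5*a*exp(2*a) + 14*exp(3*a))*(7*a*exp(a) + 2*a + 35*exp(a) + 4))/(a^3 - 8*a^2*exp(a) + 5*a*exp(2*a) + 14*exp(3*a))^2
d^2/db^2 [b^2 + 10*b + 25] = 2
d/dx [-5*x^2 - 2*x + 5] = -10*x - 2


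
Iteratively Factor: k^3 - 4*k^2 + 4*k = (k)*(k^2 - 4*k + 4) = k*(k - 2)*(k - 2)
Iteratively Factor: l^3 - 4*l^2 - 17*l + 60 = (l - 3)*(l^2 - l - 20) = (l - 5)*(l - 3)*(l + 4)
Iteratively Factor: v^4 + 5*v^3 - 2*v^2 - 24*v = (v + 3)*(v^3 + 2*v^2 - 8*v) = v*(v + 3)*(v^2 + 2*v - 8) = v*(v + 3)*(v + 4)*(v - 2)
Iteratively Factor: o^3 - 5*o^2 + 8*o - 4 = (o - 2)*(o^2 - 3*o + 2) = (o - 2)^2*(o - 1)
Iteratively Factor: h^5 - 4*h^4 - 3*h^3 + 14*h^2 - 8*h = (h - 4)*(h^4 - 3*h^2 + 2*h) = (h - 4)*(h - 1)*(h^3 + h^2 - 2*h) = (h - 4)*(h - 1)*(h + 2)*(h^2 - h) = h*(h - 4)*(h - 1)*(h + 2)*(h - 1)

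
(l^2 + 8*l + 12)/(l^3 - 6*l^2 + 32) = (l + 6)/(l^2 - 8*l + 16)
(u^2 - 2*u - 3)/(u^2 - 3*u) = (u + 1)/u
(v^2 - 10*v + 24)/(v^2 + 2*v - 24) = (v - 6)/(v + 6)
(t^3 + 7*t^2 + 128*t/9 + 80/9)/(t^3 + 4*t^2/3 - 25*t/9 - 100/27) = 3*(t + 4)/(3*t - 5)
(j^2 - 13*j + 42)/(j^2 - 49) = (j - 6)/(j + 7)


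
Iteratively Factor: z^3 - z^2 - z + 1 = (z + 1)*(z^2 - 2*z + 1) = (z - 1)*(z + 1)*(z - 1)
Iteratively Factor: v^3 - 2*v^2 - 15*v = (v + 3)*(v^2 - 5*v) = v*(v + 3)*(v - 5)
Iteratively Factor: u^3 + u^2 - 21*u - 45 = (u - 5)*(u^2 + 6*u + 9) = (u - 5)*(u + 3)*(u + 3)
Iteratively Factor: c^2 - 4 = (c + 2)*(c - 2)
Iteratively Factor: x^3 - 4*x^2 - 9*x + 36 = (x - 3)*(x^2 - x - 12) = (x - 3)*(x + 3)*(x - 4)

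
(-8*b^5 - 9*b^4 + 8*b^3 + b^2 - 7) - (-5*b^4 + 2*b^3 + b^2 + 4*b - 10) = -8*b^5 - 4*b^4 + 6*b^3 - 4*b + 3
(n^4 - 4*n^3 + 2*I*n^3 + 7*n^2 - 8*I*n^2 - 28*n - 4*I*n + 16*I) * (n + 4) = n^5 + 2*I*n^4 - 9*n^3 - 36*I*n^2 - 112*n + 64*I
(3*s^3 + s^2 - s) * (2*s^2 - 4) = 6*s^5 + 2*s^4 - 14*s^3 - 4*s^2 + 4*s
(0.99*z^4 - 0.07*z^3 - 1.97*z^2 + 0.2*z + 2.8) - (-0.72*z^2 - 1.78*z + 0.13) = 0.99*z^4 - 0.07*z^3 - 1.25*z^2 + 1.98*z + 2.67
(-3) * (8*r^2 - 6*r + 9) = -24*r^2 + 18*r - 27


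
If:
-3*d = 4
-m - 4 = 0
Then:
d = -4/3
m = -4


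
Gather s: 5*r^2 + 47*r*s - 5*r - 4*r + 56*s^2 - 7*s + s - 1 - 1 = 5*r^2 - 9*r + 56*s^2 + s*(47*r - 6) - 2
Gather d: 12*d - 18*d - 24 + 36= 12 - 6*d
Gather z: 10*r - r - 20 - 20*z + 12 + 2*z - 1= 9*r - 18*z - 9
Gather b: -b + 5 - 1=4 - b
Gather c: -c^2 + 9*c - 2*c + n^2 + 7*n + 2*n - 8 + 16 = -c^2 + 7*c + n^2 + 9*n + 8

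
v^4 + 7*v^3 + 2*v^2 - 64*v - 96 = (v - 3)*(v + 2)*(v + 4)^2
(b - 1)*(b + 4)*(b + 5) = b^3 + 8*b^2 + 11*b - 20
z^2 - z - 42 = (z - 7)*(z + 6)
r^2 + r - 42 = (r - 6)*(r + 7)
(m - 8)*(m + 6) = m^2 - 2*m - 48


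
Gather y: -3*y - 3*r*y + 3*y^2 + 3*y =-3*r*y + 3*y^2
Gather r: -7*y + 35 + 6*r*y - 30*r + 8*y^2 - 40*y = r*(6*y - 30) + 8*y^2 - 47*y + 35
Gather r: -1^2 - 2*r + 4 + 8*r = 6*r + 3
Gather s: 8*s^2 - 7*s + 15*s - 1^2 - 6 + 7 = 8*s^2 + 8*s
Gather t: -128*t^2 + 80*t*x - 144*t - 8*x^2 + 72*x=-128*t^2 + t*(80*x - 144) - 8*x^2 + 72*x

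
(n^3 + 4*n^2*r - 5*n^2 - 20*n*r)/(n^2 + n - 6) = n*(n^2 + 4*n*r - 5*n - 20*r)/(n^2 + n - 6)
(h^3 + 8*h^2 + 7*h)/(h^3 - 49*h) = (h + 1)/(h - 7)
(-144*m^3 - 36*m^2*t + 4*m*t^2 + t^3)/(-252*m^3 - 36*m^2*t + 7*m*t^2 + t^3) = (4*m + t)/(7*m + t)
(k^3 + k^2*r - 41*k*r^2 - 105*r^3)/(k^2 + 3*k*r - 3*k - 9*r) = (k^2 - 2*k*r - 35*r^2)/(k - 3)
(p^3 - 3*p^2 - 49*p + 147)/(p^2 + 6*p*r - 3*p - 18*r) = (p^2 - 49)/(p + 6*r)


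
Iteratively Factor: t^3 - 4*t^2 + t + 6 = (t - 2)*(t^2 - 2*t - 3) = (t - 2)*(t + 1)*(t - 3)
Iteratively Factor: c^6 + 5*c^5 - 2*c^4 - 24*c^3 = (c)*(c^5 + 5*c^4 - 2*c^3 - 24*c^2) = c^2*(c^4 + 5*c^3 - 2*c^2 - 24*c) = c^2*(c + 4)*(c^3 + c^2 - 6*c) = c^2*(c - 2)*(c + 4)*(c^2 + 3*c) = c^3*(c - 2)*(c + 4)*(c + 3)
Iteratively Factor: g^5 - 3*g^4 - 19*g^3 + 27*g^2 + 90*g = (g + 3)*(g^4 - 6*g^3 - g^2 + 30*g) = (g - 5)*(g + 3)*(g^3 - g^2 - 6*g) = g*(g - 5)*(g + 3)*(g^2 - g - 6) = g*(g - 5)*(g + 2)*(g + 3)*(g - 3)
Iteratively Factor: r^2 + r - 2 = (r + 2)*(r - 1)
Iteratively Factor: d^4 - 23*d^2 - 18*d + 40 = (d + 2)*(d^3 - 2*d^2 - 19*d + 20) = (d - 5)*(d + 2)*(d^2 + 3*d - 4) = (d - 5)*(d + 2)*(d + 4)*(d - 1)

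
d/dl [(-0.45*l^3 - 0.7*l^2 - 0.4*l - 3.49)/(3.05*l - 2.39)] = (-2.745*l^3 + 1.0915*l^2 + 3.346*l + 11.6005)/(9.3025*l^2 - 14.579*l + 5.7121)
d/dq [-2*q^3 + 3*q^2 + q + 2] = -6*q^2 + 6*q + 1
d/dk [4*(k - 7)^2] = 8*k - 56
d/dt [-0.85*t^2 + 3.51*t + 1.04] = 3.51 - 1.7*t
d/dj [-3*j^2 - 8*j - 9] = -6*j - 8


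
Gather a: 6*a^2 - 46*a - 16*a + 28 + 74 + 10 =6*a^2 - 62*a + 112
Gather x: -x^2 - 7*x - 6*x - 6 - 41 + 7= -x^2 - 13*x - 40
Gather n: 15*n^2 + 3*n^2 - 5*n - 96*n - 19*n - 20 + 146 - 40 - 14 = 18*n^2 - 120*n + 72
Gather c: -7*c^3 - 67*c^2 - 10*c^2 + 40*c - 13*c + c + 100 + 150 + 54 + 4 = -7*c^3 - 77*c^2 + 28*c + 308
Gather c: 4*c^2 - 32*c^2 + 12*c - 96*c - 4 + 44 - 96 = -28*c^2 - 84*c - 56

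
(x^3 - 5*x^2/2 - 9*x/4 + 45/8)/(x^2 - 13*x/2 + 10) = (x^2 - 9/4)/(x - 4)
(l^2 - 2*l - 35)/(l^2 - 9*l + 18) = (l^2 - 2*l - 35)/(l^2 - 9*l + 18)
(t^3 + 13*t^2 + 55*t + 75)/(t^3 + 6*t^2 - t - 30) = (t + 5)/(t - 2)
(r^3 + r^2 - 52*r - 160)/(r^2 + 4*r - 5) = (r^2 - 4*r - 32)/(r - 1)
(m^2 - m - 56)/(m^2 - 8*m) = (m + 7)/m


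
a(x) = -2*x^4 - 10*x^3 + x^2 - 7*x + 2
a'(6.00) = -2803.00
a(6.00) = -4756.00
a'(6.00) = -2803.00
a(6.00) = -4756.00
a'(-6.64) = 999.07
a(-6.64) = -867.67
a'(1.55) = -105.77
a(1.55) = -55.23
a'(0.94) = -38.27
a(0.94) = -13.56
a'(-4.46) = 97.06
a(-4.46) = 148.93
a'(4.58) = -1395.71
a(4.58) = -1849.82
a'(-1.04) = -32.53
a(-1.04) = 19.27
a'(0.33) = -9.89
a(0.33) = -0.58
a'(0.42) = -12.04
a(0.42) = -1.57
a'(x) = -8*x^3 - 30*x^2 + 2*x - 7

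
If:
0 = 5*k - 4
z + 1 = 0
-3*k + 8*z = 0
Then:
No Solution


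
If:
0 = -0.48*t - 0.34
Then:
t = -0.71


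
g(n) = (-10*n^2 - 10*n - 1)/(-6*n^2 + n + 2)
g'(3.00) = -0.34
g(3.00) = 2.47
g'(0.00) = -4.75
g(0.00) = -0.50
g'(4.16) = -0.15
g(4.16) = 2.21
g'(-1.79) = -0.42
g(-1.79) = 0.80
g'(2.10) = -0.87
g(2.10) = 2.96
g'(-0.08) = -4.32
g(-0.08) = -0.14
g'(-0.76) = -4.02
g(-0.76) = -0.37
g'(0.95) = -21.65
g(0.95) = 7.92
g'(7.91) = -0.04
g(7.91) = 1.93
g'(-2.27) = -0.27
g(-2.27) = 0.96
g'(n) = (-20*n - 10)/(-6*n^2 + n + 2) + (12*n - 1)*(-10*n^2 - 10*n - 1)/(-6*n^2 + n + 2)^2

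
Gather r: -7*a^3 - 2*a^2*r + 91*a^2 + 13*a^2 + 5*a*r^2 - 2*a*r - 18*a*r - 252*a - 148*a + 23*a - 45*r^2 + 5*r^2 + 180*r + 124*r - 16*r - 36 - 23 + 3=-7*a^3 + 104*a^2 - 377*a + r^2*(5*a - 40) + r*(-2*a^2 - 20*a + 288) - 56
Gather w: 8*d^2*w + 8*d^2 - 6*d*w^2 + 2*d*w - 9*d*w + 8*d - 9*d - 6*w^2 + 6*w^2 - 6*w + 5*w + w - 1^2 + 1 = 8*d^2 - 6*d*w^2 - d + w*(8*d^2 - 7*d)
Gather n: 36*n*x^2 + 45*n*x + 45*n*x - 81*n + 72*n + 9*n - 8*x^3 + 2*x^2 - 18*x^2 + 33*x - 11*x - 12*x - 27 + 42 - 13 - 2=n*(36*x^2 + 90*x) - 8*x^3 - 16*x^2 + 10*x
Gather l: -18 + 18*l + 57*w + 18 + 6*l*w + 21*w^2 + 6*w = l*(6*w + 18) + 21*w^2 + 63*w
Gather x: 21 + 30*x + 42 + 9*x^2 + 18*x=9*x^2 + 48*x + 63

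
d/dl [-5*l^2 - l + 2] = -10*l - 1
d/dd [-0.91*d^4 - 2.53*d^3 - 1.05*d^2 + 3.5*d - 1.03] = -3.64*d^3 - 7.59*d^2 - 2.1*d + 3.5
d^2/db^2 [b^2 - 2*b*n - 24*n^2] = 2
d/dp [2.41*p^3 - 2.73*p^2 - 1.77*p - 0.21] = 7.23*p^2 - 5.46*p - 1.77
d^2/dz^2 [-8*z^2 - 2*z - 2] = -16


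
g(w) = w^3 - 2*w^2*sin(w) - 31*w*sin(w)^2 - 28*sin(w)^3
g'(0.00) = 0.00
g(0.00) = 0.00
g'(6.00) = 136.66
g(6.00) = 222.21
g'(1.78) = 13.31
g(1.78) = -79.57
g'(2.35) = 104.67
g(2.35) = -41.84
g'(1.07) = -84.25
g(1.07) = -45.21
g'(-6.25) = 52.66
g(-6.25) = -246.52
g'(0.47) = -34.07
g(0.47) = -5.69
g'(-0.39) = -24.63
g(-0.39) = 3.34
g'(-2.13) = 80.34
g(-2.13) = 62.53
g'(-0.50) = -37.76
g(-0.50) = 6.76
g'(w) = -2*w^2*cos(w) + 3*w^2 - 62*w*sin(w)*cos(w) - 4*w*sin(w) - 84*sin(w)^2*cos(w) - 31*sin(w)^2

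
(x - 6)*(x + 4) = x^2 - 2*x - 24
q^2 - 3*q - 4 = (q - 4)*(q + 1)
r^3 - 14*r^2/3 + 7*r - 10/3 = (r - 2)*(r - 5/3)*(r - 1)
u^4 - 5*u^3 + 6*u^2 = u^2*(u - 3)*(u - 2)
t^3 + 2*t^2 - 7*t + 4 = (t - 1)^2*(t + 4)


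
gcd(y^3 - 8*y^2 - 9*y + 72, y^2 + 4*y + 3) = y + 3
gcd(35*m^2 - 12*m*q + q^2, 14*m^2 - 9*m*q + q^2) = -7*m + q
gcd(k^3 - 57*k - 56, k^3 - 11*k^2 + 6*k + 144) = k - 8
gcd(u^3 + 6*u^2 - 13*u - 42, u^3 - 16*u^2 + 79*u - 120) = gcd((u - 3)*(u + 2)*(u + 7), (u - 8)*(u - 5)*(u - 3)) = u - 3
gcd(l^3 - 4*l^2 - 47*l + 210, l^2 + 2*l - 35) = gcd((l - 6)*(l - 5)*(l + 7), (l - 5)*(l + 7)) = l^2 + 2*l - 35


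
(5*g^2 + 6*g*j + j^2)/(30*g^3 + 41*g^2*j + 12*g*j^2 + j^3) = 1/(6*g + j)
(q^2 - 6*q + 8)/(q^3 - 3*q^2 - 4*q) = (q - 2)/(q*(q + 1))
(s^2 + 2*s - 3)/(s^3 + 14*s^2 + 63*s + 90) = (s - 1)/(s^2 + 11*s + 30)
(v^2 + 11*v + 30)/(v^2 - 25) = (v + 6)/(v - 5)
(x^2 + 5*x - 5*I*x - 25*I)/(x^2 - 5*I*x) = (x + 5)/x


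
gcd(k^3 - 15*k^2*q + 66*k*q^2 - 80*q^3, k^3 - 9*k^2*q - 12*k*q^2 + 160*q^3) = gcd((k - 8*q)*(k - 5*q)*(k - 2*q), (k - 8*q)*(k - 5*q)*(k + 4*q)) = k^2 - 13*k*q + 40*q^2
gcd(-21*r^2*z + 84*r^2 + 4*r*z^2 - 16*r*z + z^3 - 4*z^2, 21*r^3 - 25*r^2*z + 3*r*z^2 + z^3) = -21*r^2 + 4*r*z + z^2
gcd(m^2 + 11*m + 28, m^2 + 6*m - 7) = m + 7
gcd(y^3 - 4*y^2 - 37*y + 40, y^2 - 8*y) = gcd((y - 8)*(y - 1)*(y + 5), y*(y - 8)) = y - 8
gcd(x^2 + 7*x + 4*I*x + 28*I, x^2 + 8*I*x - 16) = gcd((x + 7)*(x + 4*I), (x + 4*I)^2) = x + 4*I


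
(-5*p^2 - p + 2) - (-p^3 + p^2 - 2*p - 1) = p^3 - 6*p^2 + p + 3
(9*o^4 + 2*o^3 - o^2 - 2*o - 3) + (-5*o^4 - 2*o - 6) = 4*o^4 + 2*o^3 - o^2 - 4*o - 9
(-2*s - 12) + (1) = -2*s - 11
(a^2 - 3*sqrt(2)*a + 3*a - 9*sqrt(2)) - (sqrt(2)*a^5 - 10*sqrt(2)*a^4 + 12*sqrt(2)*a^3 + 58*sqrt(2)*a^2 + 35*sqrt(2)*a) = -sqrt(2)*a^5 + 10*sqrt(2)*a^4 - 12*sqrt(2)*a^3 - 58*sqrt(2)*a^2 + a^2 - 38*sqrt(2)*a + 3*a - 9*sqrt(2)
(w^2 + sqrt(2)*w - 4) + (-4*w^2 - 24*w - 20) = -3*w^2 - 24*w + sqrt(2)*w - 24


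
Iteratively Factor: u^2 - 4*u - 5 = (u + 1)*(u - 5)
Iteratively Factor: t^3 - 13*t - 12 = (t + 3)*(t^2 - 3*t - 4) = (t - 4)*(t + 3)*(t + 1)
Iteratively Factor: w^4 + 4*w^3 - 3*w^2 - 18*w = (w + 3)*(w^3 + w^2 - 6*w) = w*(w + 3)*(w^2 + w - 6) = w*(w - 2)*(w + 3)*(w + 3)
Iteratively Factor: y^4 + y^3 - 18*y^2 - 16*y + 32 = (y - 4)*(y^3 + 5*y^2 + 2*y - 8) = (y - 4)*(y - 1)*(y^2 + 6*y + 8) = (y - 4)*(y - 1)*(y + 4)*(y + 2)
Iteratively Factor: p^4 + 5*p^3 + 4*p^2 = (p)*(p^3 + 5*p^2 + 4*p) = p*(p + 4)*(p^2 + p) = p*(p + 1)*(p + 4)*(p)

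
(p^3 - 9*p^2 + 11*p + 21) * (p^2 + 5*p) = p^5 - 4*p^4 - 34*p^3 + 76*p^2 + 105*p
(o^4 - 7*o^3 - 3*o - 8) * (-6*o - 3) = -6*o^5 + 39*o^4 + 21*o^3 + 18*o^2 + 57*o + 24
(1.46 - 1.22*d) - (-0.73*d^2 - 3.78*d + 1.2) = 0.73*d^2 + 2.56*d + 0.26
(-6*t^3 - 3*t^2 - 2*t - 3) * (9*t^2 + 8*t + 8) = -54*t^5 - 75*t^4 - 90*t^3 - 67*t^2 - 40*t - 24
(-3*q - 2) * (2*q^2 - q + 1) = -6*q^3 - q^2 - q - 2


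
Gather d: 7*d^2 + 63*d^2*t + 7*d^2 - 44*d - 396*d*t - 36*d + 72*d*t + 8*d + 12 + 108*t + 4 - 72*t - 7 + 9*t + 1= d^2*(63*t + 14) + d*(-324*t - 72) + 45*t + 10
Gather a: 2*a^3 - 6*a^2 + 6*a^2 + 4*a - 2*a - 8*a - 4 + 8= 2*a^3 - 6*a + 4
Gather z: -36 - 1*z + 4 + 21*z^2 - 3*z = 21*z^2 - 4*z - 32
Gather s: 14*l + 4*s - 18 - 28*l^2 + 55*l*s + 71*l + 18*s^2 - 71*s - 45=-28*l^2 + 85*l + 18*s^2 + s*(55*l - 67) - 63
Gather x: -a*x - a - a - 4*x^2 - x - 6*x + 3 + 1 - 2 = -2*a - 4*x^2 + x*(-a - 7) + 2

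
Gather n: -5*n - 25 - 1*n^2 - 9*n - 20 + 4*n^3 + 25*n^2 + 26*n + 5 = 4*n^3 + 24*n^2 + 12*n - 40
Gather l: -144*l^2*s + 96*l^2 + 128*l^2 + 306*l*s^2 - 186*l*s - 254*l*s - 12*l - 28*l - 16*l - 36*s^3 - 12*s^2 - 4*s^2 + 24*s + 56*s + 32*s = l^2*(224 - 144*s) + l*(306*s^2 - 440*s - 56) - 36*s^3 - 16*s^2 + 112*s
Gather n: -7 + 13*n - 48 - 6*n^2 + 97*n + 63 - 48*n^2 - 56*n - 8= -54*n^2 + 54*n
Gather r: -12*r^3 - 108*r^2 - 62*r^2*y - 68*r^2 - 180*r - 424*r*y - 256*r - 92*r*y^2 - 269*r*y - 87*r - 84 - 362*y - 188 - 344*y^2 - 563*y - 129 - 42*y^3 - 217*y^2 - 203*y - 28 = -12*r^3 + r^2*(-62*y - 176) + r*(-92*y^2 - 693*y - 523) - 42*y^3 - 561*y^2 - 1128*y - 429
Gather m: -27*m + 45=45 - 27*m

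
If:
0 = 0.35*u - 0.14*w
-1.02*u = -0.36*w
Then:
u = 0.00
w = 0.00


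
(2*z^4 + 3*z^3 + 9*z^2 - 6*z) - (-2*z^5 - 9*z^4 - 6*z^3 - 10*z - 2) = 2*z^5 + 11*z^4 + 9*z^3 + 9*z^2 + 4*z + 2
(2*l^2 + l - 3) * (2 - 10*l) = -20*l^3 - 6*l^2 + 32*l - 6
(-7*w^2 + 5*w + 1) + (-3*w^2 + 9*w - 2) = -10*w^2 + 14*w - 1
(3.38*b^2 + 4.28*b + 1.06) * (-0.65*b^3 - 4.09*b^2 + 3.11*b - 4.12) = -2.197*b^5 - 16.6062*b^4 - 7.6824*b^3 - 4.9502*b^2 - 14.337*b - 4.3672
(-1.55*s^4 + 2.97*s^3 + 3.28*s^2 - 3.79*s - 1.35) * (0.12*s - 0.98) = -0.186*s^5 + 1.8754*s^4 - 2.517*s^3 - 3.6692*s^2 + 3.5522*s + 1.323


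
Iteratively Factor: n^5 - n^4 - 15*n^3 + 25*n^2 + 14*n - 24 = (n - 1)*(n^4 - 15*n^2 + 10*n + 24) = (n - 1)*(n + 1)*(n^3 - n^2 - 14*n + 24) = (n - 1)*(n + 1)*(n + 4)*(n^2 - 5*n + 6) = (n - 2)*(n - 1)*(n + 1)*(n + 4)*(n - 3)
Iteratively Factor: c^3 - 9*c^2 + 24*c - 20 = (c - 2)*(c^2 - 7*c + 10) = (c - 2)^2*(c - 5)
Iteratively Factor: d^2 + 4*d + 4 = (d + 2)*(d + 2)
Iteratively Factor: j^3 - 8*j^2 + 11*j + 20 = (j - 4)*(j^2 - 4*j - 5) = (j - 5)*(j - 4)*(j + 1)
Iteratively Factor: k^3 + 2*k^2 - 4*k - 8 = (k + 2)*(k^2 - 4) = (k - 2)*(k + 2)*(k + 2)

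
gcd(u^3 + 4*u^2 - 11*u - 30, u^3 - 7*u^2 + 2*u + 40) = u + 2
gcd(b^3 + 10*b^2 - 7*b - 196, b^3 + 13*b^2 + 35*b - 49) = b^2 + 14*b + 49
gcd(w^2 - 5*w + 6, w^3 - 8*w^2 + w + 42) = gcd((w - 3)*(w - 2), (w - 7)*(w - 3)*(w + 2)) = w - 3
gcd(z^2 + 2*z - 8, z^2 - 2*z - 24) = z + 4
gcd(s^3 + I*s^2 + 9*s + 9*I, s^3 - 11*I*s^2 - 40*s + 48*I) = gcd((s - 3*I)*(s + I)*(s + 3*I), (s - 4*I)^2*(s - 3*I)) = s - 3*I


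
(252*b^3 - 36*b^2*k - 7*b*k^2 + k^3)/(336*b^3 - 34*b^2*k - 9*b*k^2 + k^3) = (6*b - k)/(8*b - k)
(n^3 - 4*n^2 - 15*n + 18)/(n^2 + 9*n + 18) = (n^2 - 7*n + 6)/(n + 6)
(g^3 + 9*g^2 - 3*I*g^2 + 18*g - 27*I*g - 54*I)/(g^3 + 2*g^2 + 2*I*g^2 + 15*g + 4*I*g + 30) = (g^2 + 9*g + 18)/(g^2 + g*(2 + 5*I) + 10*I)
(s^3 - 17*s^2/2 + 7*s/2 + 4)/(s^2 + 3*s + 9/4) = 2*(2*s^3 - 17*s^2 + 7*s + 8)/(4*s^2 + 12*s + 9)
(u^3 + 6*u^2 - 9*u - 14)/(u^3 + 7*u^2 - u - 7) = (u - 2)/(u - 1)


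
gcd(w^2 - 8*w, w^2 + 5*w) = w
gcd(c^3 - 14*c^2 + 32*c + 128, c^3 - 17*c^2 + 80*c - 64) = c^2 - 16*c + 64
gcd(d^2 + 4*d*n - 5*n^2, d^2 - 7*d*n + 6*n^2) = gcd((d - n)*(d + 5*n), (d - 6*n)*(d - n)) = d - n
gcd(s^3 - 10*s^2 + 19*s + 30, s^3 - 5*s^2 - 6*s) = s^2 - 5*s - 6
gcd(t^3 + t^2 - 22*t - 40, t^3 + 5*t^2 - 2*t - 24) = t + 4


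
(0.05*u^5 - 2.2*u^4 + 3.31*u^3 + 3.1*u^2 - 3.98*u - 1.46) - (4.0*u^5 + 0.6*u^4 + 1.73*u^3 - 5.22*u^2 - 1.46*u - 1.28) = -3.95*u^5 - 2.8*u^4 + 1.58*u^3 + 8.32*u^2 - 2.52*u - 0.18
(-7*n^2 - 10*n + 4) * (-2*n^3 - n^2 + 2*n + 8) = 14*n^5 + 27*n^4 - 12*n^3 - 80*n^2 - 72*n + 32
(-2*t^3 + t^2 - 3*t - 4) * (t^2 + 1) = -2*t^5 + t^4 - 5*t^3 - 3*t^2 - 3*t - 4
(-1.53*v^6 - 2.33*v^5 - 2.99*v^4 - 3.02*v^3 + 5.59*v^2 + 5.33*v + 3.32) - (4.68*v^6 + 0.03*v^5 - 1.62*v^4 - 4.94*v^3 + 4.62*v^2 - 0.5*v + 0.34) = -6.21*v^6 - 2.36*v^5 - 1.37*v^4 + 1.92*v^3 + 0.97*v^2 + 5.83*v + 2.98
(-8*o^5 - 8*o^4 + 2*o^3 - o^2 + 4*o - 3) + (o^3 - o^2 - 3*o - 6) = -8*o^5 - 8*o^4 + 3*o^3 - 2*o^2 + o - 9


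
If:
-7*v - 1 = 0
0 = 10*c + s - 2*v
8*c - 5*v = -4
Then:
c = -33/56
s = 157/28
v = -1/7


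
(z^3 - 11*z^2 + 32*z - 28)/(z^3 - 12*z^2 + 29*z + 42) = (z^2 - 4*z + 4)/(z^2 - 5*z - 6)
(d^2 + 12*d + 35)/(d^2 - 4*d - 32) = (d^2 + 12*d + 35)/(d^2 - 4*d - 32)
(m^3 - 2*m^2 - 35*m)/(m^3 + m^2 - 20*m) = (m - 7)/(m - 4)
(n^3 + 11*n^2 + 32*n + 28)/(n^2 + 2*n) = n + 9 + 14/n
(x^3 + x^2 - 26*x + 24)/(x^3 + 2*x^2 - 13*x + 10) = (x^2 + 2*x - 24)/(x^2 + 3*x - 10)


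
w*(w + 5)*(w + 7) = w^3 + 12*w^2 + 35*w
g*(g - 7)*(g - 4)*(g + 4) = g^4 - 7*g^3 - 16*g^2 + 112*g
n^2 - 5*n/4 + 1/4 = (n - 1)*(n - 1/4)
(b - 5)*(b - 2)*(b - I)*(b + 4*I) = b^4 - 7*b^3 + 3*I*b^3 + 14*b^2 - 21*I*b^2 - 28*b + 30*I*b + 40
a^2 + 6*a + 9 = (a + 3)^2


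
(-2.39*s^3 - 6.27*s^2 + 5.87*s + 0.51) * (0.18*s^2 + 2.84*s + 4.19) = -0.4302*s^5 - 7.9162*s^4 - 26.7643*s^3 - 9.5087*s^2 + 26.0437*s + 2.1369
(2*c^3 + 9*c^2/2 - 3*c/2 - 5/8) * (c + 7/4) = 2*c^4 + 8*c^3 + 51*c^2/8 - 13*c/4 - 35/32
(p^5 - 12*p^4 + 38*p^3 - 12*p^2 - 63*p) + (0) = p^5 - 12*p^4 + 38*p^3 - 12*p^2 - 63*p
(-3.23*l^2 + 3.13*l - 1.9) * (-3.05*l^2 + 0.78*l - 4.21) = 9.8515*l^4 - 12.0659*l^3 + 21.8347*l^2 - 14.6593*l + 7.999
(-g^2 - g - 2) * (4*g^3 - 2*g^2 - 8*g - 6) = -4*g^5 - 2*g^4 + 2*g^3 + 18*g^2 + 22*g + 12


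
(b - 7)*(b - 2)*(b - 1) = b^3 - 10*b^2 + 23*b - 14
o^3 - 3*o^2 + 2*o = o*(o - 2)*(o - 1)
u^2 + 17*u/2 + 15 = (u + 5/2)*(u + 6)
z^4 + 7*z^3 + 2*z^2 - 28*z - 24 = (z - 2)*(z + 1)*(z + 2)*(z + 6)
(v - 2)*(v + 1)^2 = v^3 - 3*v - 2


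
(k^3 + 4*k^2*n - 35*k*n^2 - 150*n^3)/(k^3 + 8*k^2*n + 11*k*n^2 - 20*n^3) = (k^2 - k*n - 30*n^2)/(k^2 + 3*k*n - 4*n^2)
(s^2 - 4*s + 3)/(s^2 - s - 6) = (s - 1)/(s + 2)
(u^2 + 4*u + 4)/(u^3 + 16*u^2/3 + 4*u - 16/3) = 3*(u + 2)/(3*u^2 + 10*u - 8)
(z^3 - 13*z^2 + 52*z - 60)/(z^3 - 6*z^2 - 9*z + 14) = (z^3 - 13*z^2 + 52*z - 60)/(z^3 - 6*z^2 - 9*z + 14)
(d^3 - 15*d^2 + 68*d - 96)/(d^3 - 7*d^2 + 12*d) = (d - 8)/d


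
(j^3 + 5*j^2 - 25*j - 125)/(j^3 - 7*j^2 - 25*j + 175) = (j + 5)/(j - 7)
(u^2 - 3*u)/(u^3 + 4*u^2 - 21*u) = 1/(u + 7)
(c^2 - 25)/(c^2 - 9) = (c^2 - 25)/(c^2 - 9)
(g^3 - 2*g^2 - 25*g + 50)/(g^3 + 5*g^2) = 1 - 7/g + 10/g^2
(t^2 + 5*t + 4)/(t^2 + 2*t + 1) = (t + 4)/(t + 1)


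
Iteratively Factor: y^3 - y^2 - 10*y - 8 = (y - 4)*(y^2 + 3*y + 2) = (y - 4)*(y + 1)*(y + 2)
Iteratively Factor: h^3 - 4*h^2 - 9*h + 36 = (h - 4)*(h^2 - 9) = (h - 4)*(h - 3)*(h + 3)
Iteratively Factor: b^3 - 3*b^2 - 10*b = (b - 5)*(b^2 + 2*b) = (b - 5)*(b + 2)*(b)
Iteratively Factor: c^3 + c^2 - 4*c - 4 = (c - 2)*(c^2 + 3*c + 2) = (c - 2)*(c + 2)*(c + 1)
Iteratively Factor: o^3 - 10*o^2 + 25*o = (o - 5)*(o^2 - 5*o) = o*(o - 5)*(o - 5)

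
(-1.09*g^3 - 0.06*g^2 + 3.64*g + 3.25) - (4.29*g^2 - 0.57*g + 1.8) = -1.09*g^3 - 4.35*g^2 + 4.21*g + 1.45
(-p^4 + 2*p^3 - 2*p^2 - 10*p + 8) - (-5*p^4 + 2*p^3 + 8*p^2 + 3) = 4*p^4 - 10*p^2 - 10*p + 5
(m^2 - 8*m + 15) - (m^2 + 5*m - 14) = 29 - 13*m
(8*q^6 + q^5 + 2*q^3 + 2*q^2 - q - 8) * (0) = 0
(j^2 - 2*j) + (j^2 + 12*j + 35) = 2*j^2 + 10*j + 35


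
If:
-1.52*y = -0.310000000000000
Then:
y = 0.20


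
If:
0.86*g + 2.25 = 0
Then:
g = -2.62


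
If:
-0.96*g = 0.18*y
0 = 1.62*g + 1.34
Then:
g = -0.83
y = 4.41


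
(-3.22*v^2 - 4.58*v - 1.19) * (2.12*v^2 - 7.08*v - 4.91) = -6.8264*v^4 + 13.088*v^3 + 45.7138*v^2 + 30.913*v + 5.8429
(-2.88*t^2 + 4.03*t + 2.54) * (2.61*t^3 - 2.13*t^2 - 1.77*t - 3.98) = -7.5168*t^5 + 16.6527*t^4 + 3.1431*t^3 - 1.0809*t^2 - 20.5352*t - 10.1092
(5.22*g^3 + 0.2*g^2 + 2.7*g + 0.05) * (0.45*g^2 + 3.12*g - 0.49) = 2.349*g^5 + 16.3764*g^4 - 0.7188*g^3 + 8.3485*g^2 - 1.167*g - 0.0245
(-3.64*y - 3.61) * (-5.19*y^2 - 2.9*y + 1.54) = 18.8916*y^3 + 29.2919*y^2 + 4.8634*y - 5.5594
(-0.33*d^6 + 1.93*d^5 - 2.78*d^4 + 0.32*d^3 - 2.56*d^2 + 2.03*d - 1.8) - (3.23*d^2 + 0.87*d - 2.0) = -0.33*d^6 + 1.93*d^5 - 2.78*d^4 + 0.32*d^3 - 5.79*d^2 + 1.16*d + 0.2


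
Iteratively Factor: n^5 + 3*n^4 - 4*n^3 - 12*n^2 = (n)*(n^4 + 3*n^3 - 4*n^2 - 12*n) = n*(n - 2)*(n^3 + 5*n^2 + 6*n) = n*(n - 2)*(n + 2)*(n^2 + 3*n) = n^2*(n - 2)*(n + 2)*(n + 3)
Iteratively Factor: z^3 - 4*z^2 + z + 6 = (z + 1)*(z^2 - 5*z + 6) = (z - 3)*(z + 1)*(z - 2)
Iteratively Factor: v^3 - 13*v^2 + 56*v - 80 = (v - 4)*(v^2 - 9*v + 20) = (v - 5)*(v - 4)*(v - 4)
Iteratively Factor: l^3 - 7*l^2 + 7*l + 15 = (l - 5)*(l^2 - 2*l - 3) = (l - 5)*(l - 3)*(l + 1)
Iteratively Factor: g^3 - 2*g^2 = (g)*(g^2 - 2*g) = g*(g - 2)*(g)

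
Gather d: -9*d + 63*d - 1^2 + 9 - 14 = 54*d - 6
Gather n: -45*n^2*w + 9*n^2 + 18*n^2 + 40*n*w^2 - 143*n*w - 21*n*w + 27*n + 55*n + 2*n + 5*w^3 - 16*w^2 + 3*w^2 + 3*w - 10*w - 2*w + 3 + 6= n^2*(27 - 45*w) + n*(40*w^2 - 164*w + 84) + 5*w^3 - 13*w^2 - 9*w + 9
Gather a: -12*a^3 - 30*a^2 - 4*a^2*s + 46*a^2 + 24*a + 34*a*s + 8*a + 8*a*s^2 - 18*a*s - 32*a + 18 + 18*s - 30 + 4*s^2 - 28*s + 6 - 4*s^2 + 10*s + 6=-12*a^3 + a^2*(16 - 4*s) + a*(8*s^2 + 16*s)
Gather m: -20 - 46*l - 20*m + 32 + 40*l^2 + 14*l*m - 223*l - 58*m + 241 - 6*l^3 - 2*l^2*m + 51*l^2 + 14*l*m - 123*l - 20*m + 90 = -6*l^3 + 91*l^2 - 392*l + m*(-2*l^2 + 28*l - 98) + 343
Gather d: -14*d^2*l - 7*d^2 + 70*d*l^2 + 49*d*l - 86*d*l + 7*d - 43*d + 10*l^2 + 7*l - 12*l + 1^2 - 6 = d^2*(-14*l - 7) + d*(70*l^2 - 37*l - 36) + 10*l^2 - 5*l - 5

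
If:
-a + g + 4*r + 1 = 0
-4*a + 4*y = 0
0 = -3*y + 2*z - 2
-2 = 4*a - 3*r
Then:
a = 2*z/3 - 2/3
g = -26*z/9 - 7/9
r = 8*z/9 - 2/9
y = 2*z/3 - 2/3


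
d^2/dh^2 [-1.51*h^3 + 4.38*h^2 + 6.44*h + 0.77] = 8.76 - 9.06*h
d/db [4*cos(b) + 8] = -4*sin(b)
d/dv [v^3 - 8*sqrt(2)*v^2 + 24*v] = 3*v^2 - 16*sqrt(2)*v + 24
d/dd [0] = 0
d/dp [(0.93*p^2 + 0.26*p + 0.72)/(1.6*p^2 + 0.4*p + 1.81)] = (-0.044*p^2 + 1.0626*p + 0.1826)/(2.56*p^4 + 1.28*p^3 + 5.952*p^2 + 1.448*p + 3.2761)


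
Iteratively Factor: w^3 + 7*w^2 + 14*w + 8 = (w + 2)*(w^2 + 5*w + 4) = (w + 2)*(w + 4)*(w + 1)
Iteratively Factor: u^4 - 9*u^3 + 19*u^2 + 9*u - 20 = (u - 5)*(u^3 - 4*u^2 - u + 4) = (u - 5)*(u - 4)*(u^2 - 1) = (u - 5)*(u - 4)*(u + 1)*(u - 1)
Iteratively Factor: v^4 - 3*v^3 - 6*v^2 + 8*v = (v - 4)*(v^3 + v^2 - 2*v) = v*(v - 4)*(v^2 + v - 2) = v*(v - 4)*(v + 2)*(v - 1)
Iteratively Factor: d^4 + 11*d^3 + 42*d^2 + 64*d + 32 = (d + 1)*(d^3 + 10*d^2 + 32*d + 32) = (d + 1)*(d + 4)*(d^2 + 6*d + 8) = (d + 1)*(d + 2)*(d + 4)*(d + 4)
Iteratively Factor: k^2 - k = (k - 1)*(k)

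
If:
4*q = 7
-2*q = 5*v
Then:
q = 7/4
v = -7/10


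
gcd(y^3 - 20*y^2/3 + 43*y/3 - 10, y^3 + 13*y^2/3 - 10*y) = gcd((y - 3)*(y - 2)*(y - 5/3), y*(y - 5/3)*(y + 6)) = y - 5/3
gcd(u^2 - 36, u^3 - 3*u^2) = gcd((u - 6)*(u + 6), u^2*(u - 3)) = 1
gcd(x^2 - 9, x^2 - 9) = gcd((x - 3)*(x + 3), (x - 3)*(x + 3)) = x^2 - 9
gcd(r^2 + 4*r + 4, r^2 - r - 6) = r + 2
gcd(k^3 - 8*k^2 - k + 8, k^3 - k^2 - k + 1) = k^2 - 1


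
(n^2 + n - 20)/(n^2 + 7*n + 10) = (n - 4)/(n + 2)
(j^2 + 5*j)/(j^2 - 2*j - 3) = j*(j + 5)/(j^2 - 2*j - 3)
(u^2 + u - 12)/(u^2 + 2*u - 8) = (u - 3)/(u - 2)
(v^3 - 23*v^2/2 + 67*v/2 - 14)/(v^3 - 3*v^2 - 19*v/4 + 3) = 2*(v - 7)/(2*v + 3)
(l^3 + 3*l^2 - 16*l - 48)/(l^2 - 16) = l + 3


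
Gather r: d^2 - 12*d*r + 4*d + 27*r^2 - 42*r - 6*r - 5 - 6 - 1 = d^2 + 4*d + 27*r^2 + r*(-12*d - 48) - 12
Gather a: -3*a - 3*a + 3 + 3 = 6 - 6*a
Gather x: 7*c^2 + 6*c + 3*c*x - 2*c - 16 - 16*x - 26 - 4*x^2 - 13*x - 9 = 7*c^2 + 4*c - 4*x^2 + x*(3*c - 29) - 51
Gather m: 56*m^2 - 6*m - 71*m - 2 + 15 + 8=56*m^2 - 77*m + 21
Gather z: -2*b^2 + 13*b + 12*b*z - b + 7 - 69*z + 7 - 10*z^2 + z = -2*b^2 + 12*b - 10*z^2 + z*(12*b - 68) + 14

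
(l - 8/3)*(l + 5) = l^2 + 7*l/3 - 40/3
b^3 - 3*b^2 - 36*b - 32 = (b - 8)*(b + 1)*(b + 4)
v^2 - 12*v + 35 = (v - 7)*(v - 5)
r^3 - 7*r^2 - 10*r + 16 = (r - 8)*(r - 1)*(r + 2)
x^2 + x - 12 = (x - 3)*(x + 4)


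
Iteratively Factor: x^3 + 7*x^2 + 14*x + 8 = (x + 2)*(x^2 + 5*x + 4) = (x + 1)*(x + 2)*(x + 4)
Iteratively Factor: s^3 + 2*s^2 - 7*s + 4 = (s - 1)*(s^2 + 3*s - 4) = (s - 1)^2*(s + 4)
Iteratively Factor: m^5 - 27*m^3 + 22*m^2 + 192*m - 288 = (m - 2)*(m^4 + 2*m^3 - 23*m^2 - 24*m + 144) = (m - 3)*(m - 2)*(m^3 + 5*m^2 - 8*m - 48) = (m - 3)*(m - 2)*(m + 4)*(m^2 + m - 12) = (m - 3)^2*(m - 2)*(m + 4)*(m + 4)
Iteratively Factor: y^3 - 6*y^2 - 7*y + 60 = (y - 5)*(y^2 - y - 12) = (y - 5)*(y + 3)*(y - 4)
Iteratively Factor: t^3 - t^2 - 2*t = (t)*(t^2 - t - 2) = t*(t - 2)*(t + 1)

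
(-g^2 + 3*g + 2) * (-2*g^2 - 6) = 2*g^4 - 6*g^3 + 2*g^2 - 18*g - 12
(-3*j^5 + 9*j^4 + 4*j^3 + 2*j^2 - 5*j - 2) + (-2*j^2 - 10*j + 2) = -3*j^5 + 9*j^4 + 4*j^3 - 15*j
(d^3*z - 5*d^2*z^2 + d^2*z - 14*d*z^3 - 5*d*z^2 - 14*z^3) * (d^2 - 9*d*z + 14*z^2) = d^5*z - 14*d^4*z^2 + d^4*z + 45*d^3*z^3 - 14*d^3*z^2 + 56*d^2*z^4 + 45*d^2*z^3 - 196*d*z^5 + 56*d*z^4 - 196*z^5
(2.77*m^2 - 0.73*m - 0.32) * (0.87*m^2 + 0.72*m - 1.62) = 2.4099*m^4 + 1.3593*m^3 - 5.2914*m^2 + 0.9522*m + 0.5184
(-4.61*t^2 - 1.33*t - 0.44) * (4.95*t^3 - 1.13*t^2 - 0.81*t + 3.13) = -22.8195*t^5 - 1.3742*t^4 + 3.059*t^3 - 12.8548*t^2 - 3.8065*t - 1.3772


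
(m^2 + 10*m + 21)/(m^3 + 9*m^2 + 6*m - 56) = (m + 3)/(m^2 + 2*m - 8)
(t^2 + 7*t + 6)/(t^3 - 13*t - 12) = (t + 6)/(t^2 - t - 12)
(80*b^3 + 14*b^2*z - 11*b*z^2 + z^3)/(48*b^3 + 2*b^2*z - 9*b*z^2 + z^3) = (-5*b + z)/(-3*b + z)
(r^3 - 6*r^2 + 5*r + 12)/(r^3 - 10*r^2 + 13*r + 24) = (r - 4)/(r - 8)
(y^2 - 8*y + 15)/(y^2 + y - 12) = (y - 5)/(y + 4)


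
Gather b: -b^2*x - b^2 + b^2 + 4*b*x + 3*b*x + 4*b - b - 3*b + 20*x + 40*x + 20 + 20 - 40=-b^2*x + 7*b*x + 60*x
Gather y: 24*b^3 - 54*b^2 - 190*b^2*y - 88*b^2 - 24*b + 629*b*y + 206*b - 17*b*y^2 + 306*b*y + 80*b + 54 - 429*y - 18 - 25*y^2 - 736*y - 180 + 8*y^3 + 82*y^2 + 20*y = 24*b^3 - 142*b^2 + 262*b + 8*y^3 + y^2*(57 - 17*b) + y*(-190*b^2 + 935*b - 1145) - 144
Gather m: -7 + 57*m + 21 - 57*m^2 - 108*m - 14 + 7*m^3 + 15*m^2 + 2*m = 7*m^3 - 42*m^2 - 49*m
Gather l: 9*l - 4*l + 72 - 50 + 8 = 5*l + 30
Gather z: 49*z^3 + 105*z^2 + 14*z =49*z^3 + 105*z^2 + 14*z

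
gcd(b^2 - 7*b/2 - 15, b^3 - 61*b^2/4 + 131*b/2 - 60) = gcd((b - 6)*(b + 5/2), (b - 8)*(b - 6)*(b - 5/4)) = b - 6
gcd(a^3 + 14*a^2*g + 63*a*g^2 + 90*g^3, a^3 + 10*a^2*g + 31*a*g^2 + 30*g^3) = a^2 + 8*a*g + 15*g^2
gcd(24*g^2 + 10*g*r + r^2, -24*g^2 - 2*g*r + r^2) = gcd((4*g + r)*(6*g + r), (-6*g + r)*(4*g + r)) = 4*g + r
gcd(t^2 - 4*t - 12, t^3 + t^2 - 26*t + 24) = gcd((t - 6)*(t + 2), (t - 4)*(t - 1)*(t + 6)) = 1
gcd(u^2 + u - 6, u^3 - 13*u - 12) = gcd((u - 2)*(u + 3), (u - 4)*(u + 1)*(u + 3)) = u + 3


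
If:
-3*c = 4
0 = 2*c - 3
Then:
No Solution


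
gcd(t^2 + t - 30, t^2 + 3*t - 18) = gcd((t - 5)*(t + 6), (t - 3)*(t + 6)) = t + 6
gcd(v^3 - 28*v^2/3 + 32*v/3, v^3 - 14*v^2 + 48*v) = v^2 - 8*v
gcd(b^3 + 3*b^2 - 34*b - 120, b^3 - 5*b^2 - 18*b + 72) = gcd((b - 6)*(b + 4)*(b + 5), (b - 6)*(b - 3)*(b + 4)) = b^2 - 2*b - 24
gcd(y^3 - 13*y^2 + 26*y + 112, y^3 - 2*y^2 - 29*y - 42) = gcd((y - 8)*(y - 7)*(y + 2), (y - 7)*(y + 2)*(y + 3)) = y^2 - 5*y - 14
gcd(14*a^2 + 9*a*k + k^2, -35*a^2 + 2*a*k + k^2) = 7*a + k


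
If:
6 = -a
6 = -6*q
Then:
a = -6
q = -1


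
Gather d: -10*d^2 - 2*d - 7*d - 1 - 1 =-10*d^2 - 9*d - 2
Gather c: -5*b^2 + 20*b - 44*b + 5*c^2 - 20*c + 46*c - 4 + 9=-5*b^2 - 24*b + 5*c^2 + 26*c + 5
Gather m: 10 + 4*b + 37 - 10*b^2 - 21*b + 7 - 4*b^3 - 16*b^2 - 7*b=-4*b^3 - 26*b^2 - 24*b + 54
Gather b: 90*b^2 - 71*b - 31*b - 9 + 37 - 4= 90*b^2 - 102*b + 24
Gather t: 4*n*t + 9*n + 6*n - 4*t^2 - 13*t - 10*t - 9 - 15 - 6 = 15*n - 4*t^2 + t*(4*n - 23) - 30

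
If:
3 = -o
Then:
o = -3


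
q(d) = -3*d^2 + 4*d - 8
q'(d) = 4 - 6*d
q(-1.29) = -18.15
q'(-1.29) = 11.74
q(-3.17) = -50.83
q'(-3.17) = 23.02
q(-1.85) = -25.67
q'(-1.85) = 15.10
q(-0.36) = -9.83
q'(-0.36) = 6.16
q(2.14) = -13.18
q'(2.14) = -8.84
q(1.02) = -7.04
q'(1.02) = -2.12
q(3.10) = -24.43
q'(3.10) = -14.60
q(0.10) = -7.63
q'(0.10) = 3.40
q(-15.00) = -743.00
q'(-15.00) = 94.00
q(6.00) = -92.00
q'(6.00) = -32.00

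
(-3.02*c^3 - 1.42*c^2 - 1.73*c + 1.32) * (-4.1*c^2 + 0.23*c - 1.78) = 12.382*c^5 + 5.1274*c^4 + 12.142*c^3 - 3.2823*c^2 + 3.383*c - 2.3496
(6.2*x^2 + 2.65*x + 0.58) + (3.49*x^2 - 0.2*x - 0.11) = 9.69*x^2 + 2.45*x + 0.47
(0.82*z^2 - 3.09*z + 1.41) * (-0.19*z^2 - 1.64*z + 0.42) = -0.1558*z^4 - 0.7577*z^3 + 5.1441*z^2 - 3.6102*z + 0.5922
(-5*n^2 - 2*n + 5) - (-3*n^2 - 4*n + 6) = -2*n^2 + 2*n - 1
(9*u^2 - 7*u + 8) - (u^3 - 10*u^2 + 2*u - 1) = -u^3 + 19*u^2 - 9*u + 9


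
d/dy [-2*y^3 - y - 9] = -6*y^2 - 1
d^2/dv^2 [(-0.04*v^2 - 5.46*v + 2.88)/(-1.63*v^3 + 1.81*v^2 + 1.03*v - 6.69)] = (0.212552*v^6 + 87.040044*v^5 - 188.071356*v^4 + 183.802648*v^3 - 739.169424*v^2 + 552.905676*v + 2.96888400000001)/(4.330747*v^9 - 14.426967*v^8 + 7.810308*v^7 + 65.627096*v^6 - 123.36039*v^5 - 7.40040599999999*v^4 + 292.597604*v^3 - 221.73336*v^2 - 138.296349*v + 299.418309)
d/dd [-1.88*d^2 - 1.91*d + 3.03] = -3.76*d - 1.91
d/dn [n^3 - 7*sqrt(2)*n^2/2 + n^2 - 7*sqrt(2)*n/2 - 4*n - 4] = 3*n^2 - 7*sqrt(2)*n + 2*n - 7*sqrt(2)/2 - 4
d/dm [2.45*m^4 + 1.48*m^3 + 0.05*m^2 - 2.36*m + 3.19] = 9.8*m^3 + 4.44*m^2 + 0.1*m - 2.36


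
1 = 1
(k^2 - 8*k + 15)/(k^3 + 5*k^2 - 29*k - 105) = (k - 3)/(k^2 + 10*k + 21)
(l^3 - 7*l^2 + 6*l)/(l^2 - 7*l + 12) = l*(l^2 - 7*l + 6)/(l^2 - 7*l + 12)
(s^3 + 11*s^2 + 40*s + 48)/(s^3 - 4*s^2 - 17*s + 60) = (s^2 + 7*s + 12)/(s^2 - 8*s + 15)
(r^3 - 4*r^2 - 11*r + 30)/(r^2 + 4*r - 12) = (r^2 - 2*r - 15)/(r + 6)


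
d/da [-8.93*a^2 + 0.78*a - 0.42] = 0.78 - 17.86*a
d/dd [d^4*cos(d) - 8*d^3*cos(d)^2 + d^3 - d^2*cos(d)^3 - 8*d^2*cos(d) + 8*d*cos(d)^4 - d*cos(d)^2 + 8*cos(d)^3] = -d^4*sin(d) + 8*d^3*sin(2*d) + 4*d^3*cos(d) + 35*d^2*sin(d)/4 + 3*d^2*sin(3*d)/4 - 12*d^2*cos(2*d) - 9*d^2 - 7*d*sin(2*d) - 4*d*sin(4*d) - 35*d*cos(d)/2 - d*cos(3*d)/2 - 6*sin(d) - 6*sin(3*d) + 2*cos(2*d)^2 + 7*cos(2*d)/2 + 3/2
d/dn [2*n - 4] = 2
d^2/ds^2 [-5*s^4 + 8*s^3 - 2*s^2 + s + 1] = -60*s^2 + 48*s - 4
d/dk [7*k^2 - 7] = 14*k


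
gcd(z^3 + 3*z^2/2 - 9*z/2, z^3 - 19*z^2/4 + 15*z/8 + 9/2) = z - 3/2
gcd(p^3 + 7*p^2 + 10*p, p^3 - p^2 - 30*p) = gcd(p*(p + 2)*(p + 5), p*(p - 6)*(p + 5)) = p^2 + 5*p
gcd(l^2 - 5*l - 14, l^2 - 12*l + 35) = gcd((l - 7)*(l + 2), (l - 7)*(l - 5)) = l - 7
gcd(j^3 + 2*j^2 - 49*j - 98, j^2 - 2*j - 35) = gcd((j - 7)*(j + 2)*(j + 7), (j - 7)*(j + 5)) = j - 7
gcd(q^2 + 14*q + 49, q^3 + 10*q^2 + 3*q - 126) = q + 7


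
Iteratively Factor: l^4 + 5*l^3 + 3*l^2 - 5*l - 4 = (l + 4)*(l^3 + l^2 - l - 1) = (l - 1)*(l + 4)*(l^2 + 2*l + 1) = (l - 1)*(l + 1)*(l + 4)*(l + 1)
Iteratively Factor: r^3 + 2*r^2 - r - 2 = (r + 1)*(r^2 + r - 2) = (r - 1)*(r + 1)*(r + 2)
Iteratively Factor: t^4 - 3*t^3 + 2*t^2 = (t - 1)*(t^3 - 2*t^2) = t*(t - 1)*(t^2 - 2*t) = t^2*(t - 1)*(t - 2)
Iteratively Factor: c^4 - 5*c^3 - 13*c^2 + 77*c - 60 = (c - 1)*(c^3 - 4*c^2 - 17*c + 60) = (c - 1)*(c + 4)*(c^2 - 8*c + 15) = (c - 5)*(c - 1)*(c + 4)*(c - 3)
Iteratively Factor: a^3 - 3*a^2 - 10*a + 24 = (a + 3)*(a^2 - 6*a + 8) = (a - 4)*(a + 3)*(a - 2)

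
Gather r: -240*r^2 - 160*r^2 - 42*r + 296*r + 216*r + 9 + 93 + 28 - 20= -400*r^2 + 470*r + 110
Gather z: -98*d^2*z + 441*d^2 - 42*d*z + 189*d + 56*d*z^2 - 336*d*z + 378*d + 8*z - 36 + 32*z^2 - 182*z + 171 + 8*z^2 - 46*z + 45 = 441*d^2 + 567*d + z^2*(56*d + 40) + z*(-98*d^2 - 378*d - 220) + 180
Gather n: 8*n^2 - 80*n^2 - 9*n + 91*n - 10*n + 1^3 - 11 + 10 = -72*n^2 + 72*n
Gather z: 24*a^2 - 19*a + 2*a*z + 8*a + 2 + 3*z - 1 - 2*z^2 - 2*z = 24*a^2 - 11*a - 2*z^2 + z*(2*a + 1) + 1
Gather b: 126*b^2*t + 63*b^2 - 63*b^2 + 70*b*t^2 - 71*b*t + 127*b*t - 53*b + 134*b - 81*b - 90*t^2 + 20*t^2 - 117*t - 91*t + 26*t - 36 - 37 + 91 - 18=126*b^2*t + b*(70*t^2 + 56*t) - 70*t^2 - 182*t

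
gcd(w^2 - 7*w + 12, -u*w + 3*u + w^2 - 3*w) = w - 3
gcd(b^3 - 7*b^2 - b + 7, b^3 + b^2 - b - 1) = b^2 - 1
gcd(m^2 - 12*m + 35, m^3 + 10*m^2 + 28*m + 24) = 1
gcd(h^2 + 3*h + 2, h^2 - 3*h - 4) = h + 1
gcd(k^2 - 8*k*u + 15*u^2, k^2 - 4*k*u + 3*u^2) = -k + 3*u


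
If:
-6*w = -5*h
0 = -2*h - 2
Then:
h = -1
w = -5/6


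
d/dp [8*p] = 8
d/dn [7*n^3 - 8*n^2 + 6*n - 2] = 21*n^2 - 16*n + 6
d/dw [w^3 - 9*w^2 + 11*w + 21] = 3*w^2 - 18*w + 11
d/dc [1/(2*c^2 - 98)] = -c/(c^2 - 49)^2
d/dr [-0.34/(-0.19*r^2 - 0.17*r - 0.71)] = (-0.1292*r - 0.0578)/(0.19*r^2 + 0.17*r + 0.71)^2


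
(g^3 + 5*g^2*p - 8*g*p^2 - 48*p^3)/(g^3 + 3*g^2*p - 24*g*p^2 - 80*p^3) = (-g + 3*p)/(-g + 5*p)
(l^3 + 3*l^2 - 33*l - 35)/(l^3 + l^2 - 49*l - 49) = (l - 5)/(l - 7)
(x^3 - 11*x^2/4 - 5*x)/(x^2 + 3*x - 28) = x*(4*x + 5)/(4*(x + 7))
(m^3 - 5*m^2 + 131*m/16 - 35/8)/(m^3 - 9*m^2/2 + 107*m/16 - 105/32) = 2*(m - 2)/(2*m - 3)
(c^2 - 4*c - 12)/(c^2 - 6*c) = (c + 2)/c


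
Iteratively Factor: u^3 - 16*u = (u)*(u^2 - 16) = u*(u + 4)*(u - 4)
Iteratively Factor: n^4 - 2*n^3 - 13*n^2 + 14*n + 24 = (n - 4)*(n^3 + 2*n^2 - 5*n - 6) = (n - 4)*(n + 1)*(n^2 + n - 6) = (n - 4)*(n - 2)*(n + 1)*(n + 3)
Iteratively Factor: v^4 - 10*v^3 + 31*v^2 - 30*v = (v - 3)*(v^3 - 7*v^2 + 10*v) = v*(v - 3)*(v^2 - 7*v + 10) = v*(v - 5)*(v - 3)*(v - 2)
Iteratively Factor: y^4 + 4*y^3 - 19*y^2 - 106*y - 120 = (y + 3)*(y^3 + y^2 - 22*y - 40) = (y + 3)*(y + 4)*(y^2 - 3*y - 10) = (y + 2)*(y + 3)*(y + 4)*(y - 5)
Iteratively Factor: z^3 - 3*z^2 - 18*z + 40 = (z + 4)*(z^2 - 7*z + 10) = (z - 2)*(z + 4)*(z - 5)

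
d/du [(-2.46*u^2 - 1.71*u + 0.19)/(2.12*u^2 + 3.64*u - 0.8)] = (-5.3292*u^2 + 3.1304*u + 0.6764)/(4.4944*u^4 + 15.4336*u^3 + 9.8576*u^2 - 5.824*u + 0.64)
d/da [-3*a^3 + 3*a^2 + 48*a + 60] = -9*a^2 + 6*a + 48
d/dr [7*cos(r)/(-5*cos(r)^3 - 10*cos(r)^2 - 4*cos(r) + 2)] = 224*(-5*cos(r)^3 - 5*cos(r)^2 - 1)*sin(r)/(-40*sin(r)^2 + 31*cos(r) + 5*cos(3*r) + 32)^2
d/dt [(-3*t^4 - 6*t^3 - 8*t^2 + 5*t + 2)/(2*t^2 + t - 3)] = (-12*t^5 - 21*t^4 + 24*t^3 + 36*t^2 + 40*t - 17)/(4*t^4 + 4*t^3 - 11*t^2 - 6*t + 9)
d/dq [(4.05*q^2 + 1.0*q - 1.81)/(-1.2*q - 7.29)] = (-4.86*q^2 - 59.049*q - 9.462)/(1.44*q^2 + 17.496*q + 53.1441)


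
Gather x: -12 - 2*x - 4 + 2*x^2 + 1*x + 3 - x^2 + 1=x^2 - x - 12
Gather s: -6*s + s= -5*s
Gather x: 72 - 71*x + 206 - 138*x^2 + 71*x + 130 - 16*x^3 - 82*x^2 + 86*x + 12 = -16*x^3 - 220*x^2 + 86*x + 420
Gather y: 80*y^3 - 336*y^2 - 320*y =80*y^3 - 336*y^2 - 320*y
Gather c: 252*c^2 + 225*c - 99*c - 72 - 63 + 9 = 252*c^2 + 126*c - 126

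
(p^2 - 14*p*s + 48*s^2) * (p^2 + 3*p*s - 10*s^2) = p^4 - 11*p^3*s - 4*p^2*s^2 + 284*p*s^3 - 480*s^4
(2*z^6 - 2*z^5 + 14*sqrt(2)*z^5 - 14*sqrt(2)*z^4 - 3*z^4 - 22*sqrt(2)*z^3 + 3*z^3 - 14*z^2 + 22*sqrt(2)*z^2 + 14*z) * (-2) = -4*z^6 - 28*sqrt(2)*z^5 + 4*z^5 + 6*z^4 + 28*sqrt(2)*z^4 - 6*z^3 + 44*sqrt(2)*z^3 - 44*sqrt(2)*z^2 + 28*z^2 - 28*z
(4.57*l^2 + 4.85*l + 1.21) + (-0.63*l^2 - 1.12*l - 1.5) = 3.94*l^2 + 3.73*l - 0.29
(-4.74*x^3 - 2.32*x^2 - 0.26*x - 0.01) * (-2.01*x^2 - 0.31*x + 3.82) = 9.5274*x^5 + 6.1326*x^4 - 16.865*x^3 - 8.7617*x^2 - 0.9901*x - 0.0382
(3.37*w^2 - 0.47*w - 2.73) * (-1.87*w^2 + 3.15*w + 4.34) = -6.3019*w^4 + 11.4944*w^3 + 18.2504*w^2 - 10.6393*w - 11.8482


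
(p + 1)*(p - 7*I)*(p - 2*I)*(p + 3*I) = p^4 + p^3 - 6*I*p^3 + 13*p^2 - 6*I*p^2 + 13*p - 42*I*p - 42*I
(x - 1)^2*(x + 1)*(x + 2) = x^4 + x^3 - 3*x^2 - x + 2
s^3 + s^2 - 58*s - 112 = (s - 8)*(s + 2)*(s + 7)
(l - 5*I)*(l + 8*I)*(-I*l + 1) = -I*l^3 + 4*l^2 - 37*I*l + 40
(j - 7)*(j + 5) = j^2 - 2*j - 35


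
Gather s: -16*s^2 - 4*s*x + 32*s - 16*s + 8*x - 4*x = -16*s^2 + s*(16 - 4*x) + 4*x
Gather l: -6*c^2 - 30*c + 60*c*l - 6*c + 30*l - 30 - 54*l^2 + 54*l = -6*c^2 - 36*c - 54*l^2 + l*(60*c + 84) - 30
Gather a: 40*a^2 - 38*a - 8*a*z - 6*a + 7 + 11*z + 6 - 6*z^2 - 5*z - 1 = 40*a^2 + a*(-8*z - 44) - 6*z^2 + 6*z + 12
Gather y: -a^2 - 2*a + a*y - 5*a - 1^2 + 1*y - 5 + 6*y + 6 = -a^2 - 7*a + y*(a + 7)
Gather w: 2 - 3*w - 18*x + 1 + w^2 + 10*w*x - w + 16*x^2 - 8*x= w^2 + w*(10*x - 4) + 16*x^2 - 26*x + 3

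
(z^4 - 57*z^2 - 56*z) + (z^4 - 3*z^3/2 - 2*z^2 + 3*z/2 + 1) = 2*z^4 - 3*z^3/2 - 59*z^2 - 109*z/2 + 1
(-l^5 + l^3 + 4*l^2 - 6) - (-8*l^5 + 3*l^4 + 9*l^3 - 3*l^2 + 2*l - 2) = 7*l^5 - 3*l^4 - 8*l^3 + 7*l^2 - 2*l - 4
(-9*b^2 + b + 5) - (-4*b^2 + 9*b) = -5*b^2 - 8*b + 5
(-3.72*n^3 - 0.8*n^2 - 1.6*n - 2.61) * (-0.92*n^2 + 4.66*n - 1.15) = 3.4224*n^5 - 16.5992*n^4 + 2.022*n^3 - 4.1348*n^2 - 10.3226*n + 3.0015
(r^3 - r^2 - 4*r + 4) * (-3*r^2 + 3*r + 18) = -3*r^5 + 6*r^4 + 27*r^3 - 42*r^2 - 60*r + 72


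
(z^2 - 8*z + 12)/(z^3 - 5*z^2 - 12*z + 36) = 1/(z + 3)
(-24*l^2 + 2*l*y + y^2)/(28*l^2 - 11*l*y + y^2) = (6*l + y)/(-7*l + y)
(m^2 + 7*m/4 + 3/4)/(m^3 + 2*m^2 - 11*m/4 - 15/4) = (4*m + 3)/(4*m^2 + 4*m - 15)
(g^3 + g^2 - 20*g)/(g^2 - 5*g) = (g^2 + g - 20)/(g - 5)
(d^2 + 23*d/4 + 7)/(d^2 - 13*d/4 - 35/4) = (d + 4)/(d - 5)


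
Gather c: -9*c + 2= 2 - 9*c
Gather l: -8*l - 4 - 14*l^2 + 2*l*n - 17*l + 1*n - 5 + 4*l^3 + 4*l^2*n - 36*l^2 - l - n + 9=4*l^3 + l^2*(4*n - 50) + l*(2*n - 26)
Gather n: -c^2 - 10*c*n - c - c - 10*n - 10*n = -c^2 - 2*c + n*(-10*c - 20)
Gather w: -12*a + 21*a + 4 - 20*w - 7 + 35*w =9*a + 15*w - 3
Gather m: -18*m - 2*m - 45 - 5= -20*m - 50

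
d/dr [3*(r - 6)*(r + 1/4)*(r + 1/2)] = 9*r^2 - 63*r/2 - 105/8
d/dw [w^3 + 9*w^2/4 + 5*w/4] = 3*w^2 + 9*w/2 + 5/4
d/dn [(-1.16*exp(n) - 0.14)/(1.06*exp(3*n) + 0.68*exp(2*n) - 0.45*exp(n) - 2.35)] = (2.4592*exp(3*n) + 1.234*exp(2*n) + 0.1904*exp(n) + 2.663)*exp(n)/(1.1236*exp(6*n) + 1.4416*exp(5*n) - 0.4916*exp(4*n) - 5.594*exp(3*n) - 2.9935*exp(2*n) + 2.115*exp(n) + 5.5225)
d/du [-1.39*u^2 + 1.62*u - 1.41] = 1.62 - 2.78*u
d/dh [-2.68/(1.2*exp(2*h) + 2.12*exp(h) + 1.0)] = (6.432*exp(h) + 5.6816)*exp(h)/(1.2*exp(2*h) + 2.12*exp(h) + 1.0)^2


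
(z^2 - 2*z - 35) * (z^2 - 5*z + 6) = z^4 - 7*z^3 - 19*z^2 + 163*z - 210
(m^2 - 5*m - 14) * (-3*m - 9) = -3*m^3 + 6*m^2 + 87*m + 126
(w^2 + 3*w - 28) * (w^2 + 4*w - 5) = w^4 + 7*w^3 - 21*w^2 - 127*w + 140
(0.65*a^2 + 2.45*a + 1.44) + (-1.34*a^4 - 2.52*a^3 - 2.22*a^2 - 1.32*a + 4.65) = -1.34*a^4 - 2.52*a^3 - 1.57*a^2 + 1.13*a + 6.09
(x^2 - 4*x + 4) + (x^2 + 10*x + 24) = 2*x^2 + 6*x + 28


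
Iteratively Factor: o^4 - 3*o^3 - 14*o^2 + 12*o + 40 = (o - 5)*(o^3 + 2*o^2 - 4*o - 8) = (o - 5)*(o + 2)*(o^2 - 4) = (o - 5)*(o + 2)^2*(o - 2)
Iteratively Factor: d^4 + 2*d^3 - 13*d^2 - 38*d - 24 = (d + 3)*(d^3 - d^2 - 10*d - 8) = (d + 2)*(d + 3)*(d^2 - 3*d - 4) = (d + 1)*(d + 2)*(d + 3)*(d - 4)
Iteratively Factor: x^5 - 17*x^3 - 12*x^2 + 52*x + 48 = (x - 2)*(x^4 + 2*x^3 - 13*x^2 - 38*x - 24) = (x - 2)*(x + 2)*(x^3 - 13*x - 12) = (x - 2)*(x + 2)*(x + 3)*(x^2 - 3*x - 4) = (x - 4)*(x - 2)*(x + 2)*(x + 3)*(x + 1)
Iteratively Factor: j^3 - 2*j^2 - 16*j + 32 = (j - 4)*(j^2 + 2*j - 8) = (j - 4)*(j - 2)*(j + 4)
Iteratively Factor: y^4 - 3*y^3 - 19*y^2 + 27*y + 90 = (y + 3)*(y^3 - 6*y^2 - y + 30) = (y + 2)*(y + 3)*(y^2 - 8*y + 15) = (y - 3)*(y + 2)*(y + 3)*(y - 5)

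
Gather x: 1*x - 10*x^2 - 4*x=-10*x^2 - 3*x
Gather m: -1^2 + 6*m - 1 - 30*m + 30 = 28 - 24*m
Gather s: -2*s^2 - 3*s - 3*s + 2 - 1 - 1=-2*s^2 - 6*s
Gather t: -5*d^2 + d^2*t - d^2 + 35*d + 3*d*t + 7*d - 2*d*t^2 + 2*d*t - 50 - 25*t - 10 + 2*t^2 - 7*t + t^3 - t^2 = -6*d^2 + 42*d + t^3 + t^2*(1 - 2*d) + t*(d^2 + 5*d - 32) - 60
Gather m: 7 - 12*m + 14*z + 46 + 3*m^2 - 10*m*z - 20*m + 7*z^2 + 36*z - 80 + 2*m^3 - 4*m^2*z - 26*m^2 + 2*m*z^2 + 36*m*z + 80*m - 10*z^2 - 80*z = 2*m^3 + m^2*(-4*z - 23) + m*(2*z^2 + 26*z + 48) - 3*z^2 - 30*z - 27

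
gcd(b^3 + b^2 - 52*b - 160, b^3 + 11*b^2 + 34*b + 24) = b + 4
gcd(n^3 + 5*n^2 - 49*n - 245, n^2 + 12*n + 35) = n^2 + 12*n + 35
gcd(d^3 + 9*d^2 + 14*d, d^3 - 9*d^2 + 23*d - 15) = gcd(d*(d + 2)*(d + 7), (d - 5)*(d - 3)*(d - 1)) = 1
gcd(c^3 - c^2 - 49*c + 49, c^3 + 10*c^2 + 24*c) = 1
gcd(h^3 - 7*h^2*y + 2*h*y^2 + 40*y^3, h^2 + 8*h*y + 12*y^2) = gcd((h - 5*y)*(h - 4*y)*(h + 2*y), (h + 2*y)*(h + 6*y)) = h + 2*y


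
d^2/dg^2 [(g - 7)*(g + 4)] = 2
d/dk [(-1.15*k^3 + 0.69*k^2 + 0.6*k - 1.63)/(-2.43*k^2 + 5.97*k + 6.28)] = (2.7945*k^4 - 13.731*k^3 - 16.0887*k^2 + 0.7446*k + 13.4991)/(5.9049*k^4 - 29.0142*k^3 + 5.12009999999999*k^2 + 74.9832*k + 39.4384)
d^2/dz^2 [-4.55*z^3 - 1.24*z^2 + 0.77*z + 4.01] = -27.3*z - 2.48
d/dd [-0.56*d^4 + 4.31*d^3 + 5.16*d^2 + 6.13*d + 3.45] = -2.24*d^3 + 12.93*d^2 + 10.32*d + 6.13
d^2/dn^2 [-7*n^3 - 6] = -42*n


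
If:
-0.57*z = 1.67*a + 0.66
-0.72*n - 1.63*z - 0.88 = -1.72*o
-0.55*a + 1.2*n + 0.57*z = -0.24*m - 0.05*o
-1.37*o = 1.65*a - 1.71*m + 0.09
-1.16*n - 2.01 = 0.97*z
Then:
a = 3.38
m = -2.15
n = 7.53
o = -6.83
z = -11.07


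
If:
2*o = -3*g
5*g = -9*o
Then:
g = 0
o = 0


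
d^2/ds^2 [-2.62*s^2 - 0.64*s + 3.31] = -5.24000000000000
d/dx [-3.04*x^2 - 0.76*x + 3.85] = -6.08*x - 0.76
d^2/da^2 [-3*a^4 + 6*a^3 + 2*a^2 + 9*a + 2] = -36*a^2 + 36*a + 4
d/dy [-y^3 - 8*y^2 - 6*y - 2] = -3*y^2 - 16*y - 6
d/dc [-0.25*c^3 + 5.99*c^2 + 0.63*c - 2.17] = -0.75*c^2 + 11.98*c + 0.63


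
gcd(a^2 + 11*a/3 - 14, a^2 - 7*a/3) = a - 7/3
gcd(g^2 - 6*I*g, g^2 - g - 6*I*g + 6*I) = g - 6*I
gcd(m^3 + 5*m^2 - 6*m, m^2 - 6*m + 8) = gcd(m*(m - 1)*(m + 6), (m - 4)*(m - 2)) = 1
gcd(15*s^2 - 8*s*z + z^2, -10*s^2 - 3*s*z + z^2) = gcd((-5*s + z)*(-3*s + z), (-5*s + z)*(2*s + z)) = -5*s + z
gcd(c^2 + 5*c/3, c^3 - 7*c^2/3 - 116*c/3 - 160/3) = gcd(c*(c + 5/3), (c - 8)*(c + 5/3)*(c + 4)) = c + 5/3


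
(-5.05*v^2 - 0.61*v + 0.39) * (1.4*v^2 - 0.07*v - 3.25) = -7.07*v^4 - 0.5005*v^3 + 17.0012*v^2 + 1.9552*v - 1.2675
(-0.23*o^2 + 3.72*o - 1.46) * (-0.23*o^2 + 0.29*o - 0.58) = 0.0529*o^4 - 0.9223*o^3 + 1.548*o^2 - 2.581*o + 0.8468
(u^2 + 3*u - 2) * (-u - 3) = -u^3 - 6*u^2 - 7*u + 6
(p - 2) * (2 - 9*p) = -9*p^2 + 20*p - 4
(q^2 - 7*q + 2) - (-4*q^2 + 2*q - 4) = 5*q^2 - 9*q + 6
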